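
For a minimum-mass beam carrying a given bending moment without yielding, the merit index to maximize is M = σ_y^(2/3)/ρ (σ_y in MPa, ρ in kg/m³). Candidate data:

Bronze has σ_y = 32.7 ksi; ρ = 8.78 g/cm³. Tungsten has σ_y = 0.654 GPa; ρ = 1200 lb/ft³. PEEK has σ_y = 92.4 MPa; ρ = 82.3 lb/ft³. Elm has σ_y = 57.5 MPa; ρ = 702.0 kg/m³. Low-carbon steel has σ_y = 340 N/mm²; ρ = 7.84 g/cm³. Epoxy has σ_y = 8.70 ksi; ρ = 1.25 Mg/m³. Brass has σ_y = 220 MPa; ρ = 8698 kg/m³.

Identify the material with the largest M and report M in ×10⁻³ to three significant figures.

Putting every candidate on a common basis:
  bronze: σ_y = 225.5 MPa, ρ = 8780 kg/m³
  tungsten: σ_y = 654.0 MPa, ρ = 19220 kg/m³
  PEEK: σ_y = 92.40 MPa, ρ = 1318 kg/m³
  elm: σ_y = 57.50 MPa, ρ = 702.0 kg/m³
  low-carbon steel: σ_y = 340.0 MPa, ρ = 7840 kg/m³
  epoxy: σ_y = 59.98 MPa, ρ = 1250 kg/m³
  brass: σ_y = 220.0 MPa, ρ = 8698 kg/m³
  elm: M = 21.2×10⁻³
  PEEK: M = 15.5×10⁻³
  epoxy: M = 12.3×10⁻³
  low-carbon steel: M = 6.21×10⁻³
  bronze: M = 4.22×10⁻³
  brass: M = 4.19×10⁻³
  tungsten: M = 3.92×10⁻³
Highest index: elm.

elm, M = 21.2×10⁻³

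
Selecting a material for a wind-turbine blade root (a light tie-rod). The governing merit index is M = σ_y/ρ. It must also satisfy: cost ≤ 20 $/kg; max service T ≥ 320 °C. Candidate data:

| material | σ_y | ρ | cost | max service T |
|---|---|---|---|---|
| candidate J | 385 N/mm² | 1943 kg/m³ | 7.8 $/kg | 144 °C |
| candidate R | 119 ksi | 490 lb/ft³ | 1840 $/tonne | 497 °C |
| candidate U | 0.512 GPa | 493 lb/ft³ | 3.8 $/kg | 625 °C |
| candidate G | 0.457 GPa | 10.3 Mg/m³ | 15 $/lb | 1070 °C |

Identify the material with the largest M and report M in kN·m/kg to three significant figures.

candidate R, M = 105 kN·m/kg

Screen on constraints: cost ≤ 20 $/kg; max service T ≥ 320 °C. Survivors: candidate R, candidate U.
In SI units:
  candidate R: σ_y = 820.5 MPa, ρ = 7849 kg/m³
  candidate U: σ_y = 512.0 MPa, ρ = 7897 kg/m³
  candidate R: M = 105 kN·m/kg
  candidate U: M = 64.8 kN·m/kg
Candidate R ranks first.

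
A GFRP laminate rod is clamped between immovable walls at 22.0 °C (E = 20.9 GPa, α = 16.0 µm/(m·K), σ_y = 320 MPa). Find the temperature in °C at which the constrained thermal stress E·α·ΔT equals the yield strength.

E·α·ΔT = 320.0 MPa ⇒ ΔT = 320.0 / (20.90×10³ × 16.0×10⁻⁶) = 956.9 K.
T = 22.0 + 956.9 = 978.9 °C.

979 °C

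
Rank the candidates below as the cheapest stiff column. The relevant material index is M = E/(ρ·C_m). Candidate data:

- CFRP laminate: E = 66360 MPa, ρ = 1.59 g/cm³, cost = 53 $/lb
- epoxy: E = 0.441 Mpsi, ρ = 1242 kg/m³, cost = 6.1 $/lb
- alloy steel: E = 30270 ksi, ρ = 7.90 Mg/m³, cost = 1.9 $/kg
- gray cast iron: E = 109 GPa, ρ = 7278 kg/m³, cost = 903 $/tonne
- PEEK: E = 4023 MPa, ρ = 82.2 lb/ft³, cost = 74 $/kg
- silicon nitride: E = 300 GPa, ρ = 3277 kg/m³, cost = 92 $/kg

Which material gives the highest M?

Convert each candidate to consistent units, then evaluate M:
  CFRP laminate: E = 66.36 GPa, ρ = 1590 kg/m³, cost = 116.8 $/kg
  epoxy: E = 3.041 GPa, ρ = 1242 kg/m³, cost = 13.45 $/kg
  alloy steel: E = 208.7 GPa, ρ = 7900 kg/m³, cost = 1.900 $/kg
  gray cast iron: E = 109.0 GPa, ρ = 7278 kg/m³, cost = 0.9030 $/kg
  PEEK: E = 4.023 GPa, ρ = 1317 kg/m³, cost = 74.00 $/kg
  silicon nitride: E = 300.0 GPa, ρ = 3277 kg/m³, cost = 92.00 $/kg
  gray cast iron: M = 16.6 MN·m per $
  alloy steel: M = 13.9 MN·m per $
  silicon nitride: M = 0.995 MN·m per $
  CFRP laminate: M = 0.357 MN·m per $
  epoxy: M = 0.182 MN·m per $
  PEEK: M = 0.0413 MN·m per $
Gray cast iron ranks first.

gray cast iron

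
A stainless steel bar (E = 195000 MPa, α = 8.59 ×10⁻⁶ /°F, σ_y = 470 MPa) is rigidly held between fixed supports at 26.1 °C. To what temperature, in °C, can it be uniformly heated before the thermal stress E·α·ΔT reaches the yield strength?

E = 195000 MPa = 195.0 GPa.
α = 8.59×10⁻⁶/°F × 9/5 = 15.5×10⁻⁶/K.
E·α·ΔT = 470.0 MPa ⇒ ΔT = 470.0 / (195.0×10³ × 15.5×10⁻⁶) = 155.9 K.
T = 26.1 + 155.9 = 182.0 °C.

182 °C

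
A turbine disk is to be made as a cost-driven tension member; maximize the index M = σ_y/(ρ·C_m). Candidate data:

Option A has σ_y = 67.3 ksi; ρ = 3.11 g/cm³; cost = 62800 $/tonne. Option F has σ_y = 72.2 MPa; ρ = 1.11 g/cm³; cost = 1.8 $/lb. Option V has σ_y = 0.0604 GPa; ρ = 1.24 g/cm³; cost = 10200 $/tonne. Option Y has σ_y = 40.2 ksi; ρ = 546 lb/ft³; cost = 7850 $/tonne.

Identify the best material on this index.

option F

In SI units:
  option A: σ_y = 464.0 MPa, ρ = 3110 kg/m³, cost = 62.80 $/kg
  option F: σ_y = 72.20 MPa, ρ = 1110 kg/m³, cost = 3.968 $/kg
  option V: σ_y = 60.40 MPa, ρ = 1240 kg/m³, cost = 10.20 $/kg
  option Y: σ_y = 277.2 MPa, ρ = 8746 kg/m³, cost = 7.850 $/kg
  option F: M = 16.4 kN·m per $
  option V: M = 4.78 kN·m per $
  option Y: M = 4.04 kN·m per $
  option A: M = 2.38 kN·m per $
The maximum is for option F.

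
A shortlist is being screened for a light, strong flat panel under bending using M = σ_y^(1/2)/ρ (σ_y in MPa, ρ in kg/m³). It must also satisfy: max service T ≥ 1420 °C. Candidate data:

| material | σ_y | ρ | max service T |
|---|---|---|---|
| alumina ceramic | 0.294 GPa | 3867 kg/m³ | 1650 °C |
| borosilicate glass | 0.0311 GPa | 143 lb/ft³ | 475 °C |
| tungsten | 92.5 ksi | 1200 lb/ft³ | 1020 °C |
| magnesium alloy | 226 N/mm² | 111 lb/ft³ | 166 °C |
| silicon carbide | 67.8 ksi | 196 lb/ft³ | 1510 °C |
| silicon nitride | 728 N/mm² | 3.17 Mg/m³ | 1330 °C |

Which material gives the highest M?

Screen on constraints: max service T ≥ 1420 °C. Survivors: alumina ceramic, silicon carbide.
Normalizing units and computing the index:
  alumina ceramic: σ_y = 294.0 MPa, ρ = 3867 kg/m³
  silicon carbide: σ_y = 467.5 MPa, ρ = 3140 kg/m³
  silicon carbide: M = 6.89×10⁻³
  alumina ceramic: M = 4.43×10⁻³
Highest index: silicon carbide.

silicon carbide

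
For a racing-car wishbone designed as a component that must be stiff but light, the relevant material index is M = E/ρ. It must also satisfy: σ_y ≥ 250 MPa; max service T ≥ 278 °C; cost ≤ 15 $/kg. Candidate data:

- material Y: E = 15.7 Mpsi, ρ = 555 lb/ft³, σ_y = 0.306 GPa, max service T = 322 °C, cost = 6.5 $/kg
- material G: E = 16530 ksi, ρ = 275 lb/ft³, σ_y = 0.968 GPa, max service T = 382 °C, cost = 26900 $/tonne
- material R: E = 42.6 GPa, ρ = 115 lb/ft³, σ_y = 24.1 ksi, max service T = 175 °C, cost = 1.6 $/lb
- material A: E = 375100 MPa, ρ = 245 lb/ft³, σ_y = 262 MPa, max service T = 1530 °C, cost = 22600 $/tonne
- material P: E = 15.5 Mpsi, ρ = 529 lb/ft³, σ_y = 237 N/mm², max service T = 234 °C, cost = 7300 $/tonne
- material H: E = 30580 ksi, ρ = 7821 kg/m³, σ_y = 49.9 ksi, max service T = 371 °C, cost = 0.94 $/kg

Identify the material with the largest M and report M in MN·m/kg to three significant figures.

material H, M = 27.0 MN·m/kg

Screen on constraints: σ_y ≥ 250 MPa; max service T ≥ 278 °C; cost ≤ 15 $/kg. Survivors: material Y, material H.
Putting every candidate on a common basis:
  material Y: E = 108.2 GPa, ρ = 8890 kg/m³
  material H: E = 210.8 GPa, ρ = 7821 kg/m³
  material H: M = 27.0 MN·m/kg
  material Y: M = 12.2 MN·m/kg
Material H ranks first.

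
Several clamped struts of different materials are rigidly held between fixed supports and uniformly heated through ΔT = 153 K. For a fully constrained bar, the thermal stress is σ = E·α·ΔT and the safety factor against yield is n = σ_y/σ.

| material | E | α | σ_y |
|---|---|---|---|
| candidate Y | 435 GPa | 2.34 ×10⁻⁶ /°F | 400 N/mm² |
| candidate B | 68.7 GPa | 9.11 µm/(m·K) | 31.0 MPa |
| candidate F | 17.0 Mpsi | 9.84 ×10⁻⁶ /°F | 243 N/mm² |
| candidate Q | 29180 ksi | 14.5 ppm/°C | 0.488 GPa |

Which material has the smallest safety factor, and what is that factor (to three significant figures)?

candidate B, n = 0.324

Per material, after unit conversion:
  candidate Y: E = 435.0, α = 4.21, σ_y = 400.0 → σ = 280 MPa, n = 1.43
  candidate B: E = 68.70, α = 9.11, σ_y = 31.00 → σ = 95.8 MPa, n = 0.324
  candidate F: E = 117.2, α = 17.7, σ_y = 243.0 → σ = 318 MPa, n = 0.765
  candidate Q: E = 201.2, α = 14.5, σ_y = 488.0 → σ = 446 MPa, n = 1.09
The minimum is candidate B at n = 0.324.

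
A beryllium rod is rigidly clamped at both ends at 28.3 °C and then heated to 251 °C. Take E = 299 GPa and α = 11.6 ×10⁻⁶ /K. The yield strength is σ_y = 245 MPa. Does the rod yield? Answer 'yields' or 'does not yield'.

yields

ΔT = 222.7 K. Constrained thermal stress σ = E·α·ΔT = 299.0×10³ MPa × 11.6×10⁻⁶ × 222.7 = 772 MPa (compressive).
Compare to σ_y = 245 MPa: σ ≥ σ_y, so it yields.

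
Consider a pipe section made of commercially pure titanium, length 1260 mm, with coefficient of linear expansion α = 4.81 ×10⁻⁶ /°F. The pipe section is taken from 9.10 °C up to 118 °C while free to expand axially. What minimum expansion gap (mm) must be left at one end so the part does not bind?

1.19 mm

Convert α: 4.81×10⁻⁶/°F × (9/5) = 8.66×10⁻⁶/K.
ΔT = 118 − 9.10 = 108.9 K.
ΔL = α·L₀·ΔT = 8.66×10⁻⁶ × 1260 mm × 108.9 K = 1.19 mm.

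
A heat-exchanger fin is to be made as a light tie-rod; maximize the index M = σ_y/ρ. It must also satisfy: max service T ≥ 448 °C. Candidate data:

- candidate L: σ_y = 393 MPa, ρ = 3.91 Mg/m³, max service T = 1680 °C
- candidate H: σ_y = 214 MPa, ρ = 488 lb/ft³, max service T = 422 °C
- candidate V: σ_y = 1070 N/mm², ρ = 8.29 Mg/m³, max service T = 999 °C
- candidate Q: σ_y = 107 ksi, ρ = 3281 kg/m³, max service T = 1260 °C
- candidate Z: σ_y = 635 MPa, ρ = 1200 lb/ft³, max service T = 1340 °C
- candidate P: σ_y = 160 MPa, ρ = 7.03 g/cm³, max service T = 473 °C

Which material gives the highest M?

candidate Q

Screen on constraints: max service T ≥ 448 °C. Survivors: candidate L, candidate V, candidate Q, candidate Z, candidate P.
In SI units:
  candidate L: σ_y = 393.0 MPa, ρ = 3910 kg/m³
  candidate V: σ_y = 1070 MPa, ρ = 8290 kg/m³
  candidate Q: σ_y = 737.7 MPa, ρ = 3281 kg/m³
  candidate Z: σ_y = 635.0 MPa, ρ = 19220 kg/m³
  candidate P: σ_y = 160.0 MPa, ρ = 7030 kg/m³
  candidate Q: M = 225 kN·m/kg
  candidate V: M = 129 kN·m/kg
  candidate L: M = 101 kN·m/kg
  candidate Z: M = 33.0 kN·m/kg
  candidate P: M = 22.8 kN·m/kg
The maximum is for candidate Q.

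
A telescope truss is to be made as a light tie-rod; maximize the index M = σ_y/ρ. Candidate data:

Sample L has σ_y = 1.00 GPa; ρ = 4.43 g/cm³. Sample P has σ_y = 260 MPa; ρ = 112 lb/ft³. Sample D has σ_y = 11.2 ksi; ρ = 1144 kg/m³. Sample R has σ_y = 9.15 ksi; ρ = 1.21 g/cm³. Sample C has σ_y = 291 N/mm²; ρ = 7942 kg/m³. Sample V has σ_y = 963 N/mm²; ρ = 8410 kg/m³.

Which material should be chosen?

sample L

In SI units:
  sample L: σ_y = 1000 MPa, ρ = 4430 kg/m³
  sample P: σ_y = 260.0 MPa, ρ = 1794 kg/m³
  sample D: σ_y = 77.22 MPa, ρ = 1144 kg/m³
  sample R: σ_y = 63.09 MPa, ρ = 1210 kg/m³
  sample C: σ_y = 291.0 MPa, ρ = 7942 kg/m³
  sample V: σ_y = 963.0 MPa, ρ = 8410 kg/m³
  sample L: M = 226 kN·m/kg
  sample P: M = 145 kN·m/kg
  sample V: M = 115 kN·m/kg
  sample D: M = 67.5 kN·m/kg
  sample R: M = 52.1 kN·m/kg
  sample C: M = 36.6 kN·m/kg
Sample L has the largest M.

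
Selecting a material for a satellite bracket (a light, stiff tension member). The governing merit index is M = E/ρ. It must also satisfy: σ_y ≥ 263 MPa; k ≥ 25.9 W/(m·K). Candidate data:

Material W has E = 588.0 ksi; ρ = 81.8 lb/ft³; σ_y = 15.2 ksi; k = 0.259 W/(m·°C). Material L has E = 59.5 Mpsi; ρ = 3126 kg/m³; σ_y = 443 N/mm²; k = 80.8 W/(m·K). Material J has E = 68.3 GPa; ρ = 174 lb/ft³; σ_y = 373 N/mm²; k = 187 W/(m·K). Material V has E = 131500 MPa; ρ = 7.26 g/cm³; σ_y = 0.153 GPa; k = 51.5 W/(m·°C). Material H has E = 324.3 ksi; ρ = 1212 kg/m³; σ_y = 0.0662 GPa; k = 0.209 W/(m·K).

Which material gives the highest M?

material L

Screen on constraints: σ_y ≥ 263 MPa; k ≥ 25.9 W/(m·K). Survivors: material L, material J.
In SI units:
  material L: E = 410.2 GPa, ρ = 3126 kg/m³
  material J: E = 68.30 GPa, ρ = 2787 kg/m³
  material L: M = 131 MN·m/kg
  material J: M = 24.5 MN·m/kg
Material L has the largest M.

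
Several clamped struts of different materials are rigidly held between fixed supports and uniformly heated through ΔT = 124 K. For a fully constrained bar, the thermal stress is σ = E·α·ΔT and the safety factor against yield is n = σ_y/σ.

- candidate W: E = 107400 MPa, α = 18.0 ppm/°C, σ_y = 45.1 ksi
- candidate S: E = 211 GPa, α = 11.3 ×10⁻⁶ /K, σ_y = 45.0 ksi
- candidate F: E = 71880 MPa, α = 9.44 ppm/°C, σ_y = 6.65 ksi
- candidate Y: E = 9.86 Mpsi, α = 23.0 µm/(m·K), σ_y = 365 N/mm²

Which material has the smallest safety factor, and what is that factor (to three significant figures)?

With everything in SI (GPa, ×10⁻⁶/K, MPa):
  candidate W: E = 107.4, α = 18.0, σ_y = 311.0 → σ = 240 MPa, n = 1.30
  candidate S: E = 211.0, α = 11.3, σ_y = 310.3 → σ = 296 MPa, n = 1.05
  candidate F: E = 71.88, α = 9.44, σ_y = 45.85 → σ = 84.1 MPa, n = 0.545
  candidate Y: E = 67.98, α = 23.0, σ_y = 365.0 → σ = 194 MPa, n = 1.88
The minimum is candidate F at n = 0.545.

candidate F, n = 0.545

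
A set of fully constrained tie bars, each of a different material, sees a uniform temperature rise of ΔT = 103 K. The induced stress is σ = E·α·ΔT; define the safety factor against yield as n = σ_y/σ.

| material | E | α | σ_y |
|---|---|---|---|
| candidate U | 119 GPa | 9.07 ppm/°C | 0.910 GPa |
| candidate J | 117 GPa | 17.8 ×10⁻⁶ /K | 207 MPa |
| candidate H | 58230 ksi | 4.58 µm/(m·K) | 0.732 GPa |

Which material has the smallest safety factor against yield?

candidate J

Converting E to GPa, α to ×10⁻⁶/K, σ_y to MPa, then σ and n for each:
  candidate U: E = 119.0, α = 9.07, σ_y = 910.0 → σ = 111 MPa, n = 8.19
  candidate J: E = 117.0, α = 17.8, σ_y = 207.0 → σ = 215 MPa, n = 0.965
  candidate H: E = 401.5, α = 4.58, σ_y = 732.0 → σ = 189 MPa, n = 3.86
Smallest n: candidate J with n = 0.965.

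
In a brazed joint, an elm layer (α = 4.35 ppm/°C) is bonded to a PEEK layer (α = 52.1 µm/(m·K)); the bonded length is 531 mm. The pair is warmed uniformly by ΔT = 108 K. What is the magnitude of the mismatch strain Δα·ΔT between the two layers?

Δα = |4.35 − 52.1|×10⁻⁶/K = 47.8×10⁻⁶/K.
Mismatch strain = Δα·ΔT = 47.8×10⁻⁶ × 108.0 = 5.16×10⁻³.

5.16×10⁻³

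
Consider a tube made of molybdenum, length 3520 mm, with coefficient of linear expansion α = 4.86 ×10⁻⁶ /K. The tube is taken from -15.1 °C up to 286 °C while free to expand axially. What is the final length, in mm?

3525.2 mm

ΔT = 286 − (-15.1) = 301.1 K.
ΔL = α·L₀·ΔT = 4.86×10⁻⁶ × 3520 mm × 301.1 K = 5.15 mm.
L = L₀ + ΔL = 3520 + 5.15 = 3525.2 mm.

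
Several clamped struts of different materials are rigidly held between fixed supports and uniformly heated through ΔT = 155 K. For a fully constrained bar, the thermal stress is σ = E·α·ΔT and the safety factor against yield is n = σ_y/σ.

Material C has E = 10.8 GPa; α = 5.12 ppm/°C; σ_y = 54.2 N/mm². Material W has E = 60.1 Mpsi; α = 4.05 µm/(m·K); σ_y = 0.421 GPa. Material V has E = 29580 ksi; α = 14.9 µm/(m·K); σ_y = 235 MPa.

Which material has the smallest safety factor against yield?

With everything in SI (GPa, ×10⁻⁶/K, MPa):
  material C: E = 10.80, α = 5.12, σ_y = 54.20 → σ = 8.57 MPa, n = 6.32
  material W: E = 414.4, α = 4.05, σ_y = 421.0 → σ = 260 MPa, n = 1.62
  material V: E = 203.9, α = 14.9, σ_y = 235.0 → σ = 471 MPa, n = 0.499
Smallest n: material V with n = 0.499.

material V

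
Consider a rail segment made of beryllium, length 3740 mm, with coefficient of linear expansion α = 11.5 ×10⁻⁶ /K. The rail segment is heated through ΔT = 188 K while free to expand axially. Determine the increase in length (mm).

8.09 mm

ΔL = α·L₀·ΔT = 11.5×10⁻⁶ × 3740 mm × 188.0 K = 8.09 mm.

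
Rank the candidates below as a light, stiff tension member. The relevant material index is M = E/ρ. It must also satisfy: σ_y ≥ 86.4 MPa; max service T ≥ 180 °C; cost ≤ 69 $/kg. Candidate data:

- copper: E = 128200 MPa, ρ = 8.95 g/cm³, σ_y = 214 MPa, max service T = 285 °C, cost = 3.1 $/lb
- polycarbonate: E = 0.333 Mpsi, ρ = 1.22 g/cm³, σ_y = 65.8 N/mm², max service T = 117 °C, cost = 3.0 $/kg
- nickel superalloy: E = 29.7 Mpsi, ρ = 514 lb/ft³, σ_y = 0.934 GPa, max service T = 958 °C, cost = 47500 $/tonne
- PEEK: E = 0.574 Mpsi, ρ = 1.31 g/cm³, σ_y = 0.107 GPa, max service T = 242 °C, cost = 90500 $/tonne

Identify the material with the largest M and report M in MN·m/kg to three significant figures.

Screen on constraints: σ_y ≥ 86.4 MPa; max service T ≥ 180 °C; cost ≤ 69 $/kg. Survivors: copper, nickel superalloy.
Putting every candidate on a common basis:
  copper: E = 128.2 GPa, ρ = 8950 kg/m³
  nickel superalloy: E = 204.8 GPa, ρ = 8233 kg/m³
  nickel superalloy: M = 24.9 MN·m/kg
  copper: M = 14.3 MN·m/kg
Highest index: nickel superalloy.

nickel superalloy, M = 24.9 MN·m/kg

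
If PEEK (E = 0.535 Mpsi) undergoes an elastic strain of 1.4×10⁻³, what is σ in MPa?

E = 0.535 Mpsi = 3.689 GPa.
σ = E·ε = 3689 MPa × 1.4×10⁻³ = 5.16 MPa.

5.16 MPa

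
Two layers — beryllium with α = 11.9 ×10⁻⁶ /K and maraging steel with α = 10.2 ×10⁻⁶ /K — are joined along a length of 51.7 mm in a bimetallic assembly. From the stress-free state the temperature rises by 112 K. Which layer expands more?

α(beryllium) = 11.9×10⁻⁶/K vs α(maraging steel) = 10.2×10⁻⁶/K.
Higher α expands more for the same ΔT: beryllium.

beryllium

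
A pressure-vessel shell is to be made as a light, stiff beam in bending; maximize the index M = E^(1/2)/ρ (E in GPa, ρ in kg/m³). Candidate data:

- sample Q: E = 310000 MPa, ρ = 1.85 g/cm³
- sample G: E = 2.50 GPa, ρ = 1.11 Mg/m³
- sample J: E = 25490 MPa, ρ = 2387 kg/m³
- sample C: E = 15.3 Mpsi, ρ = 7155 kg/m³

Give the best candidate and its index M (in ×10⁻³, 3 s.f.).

sample Q, M = 9.52×10⁻³

In SI units:
  sample Q: E = 310.0 GPa, ρ = 1850 kg/m³
  sample G: E = 2.500 GPa, ρ = 1110 kg/m³
  sample J: E = 25.49 GPa, ρ = 2387 kg/m³
  sample C: E = 105.5 GPa, ρ = 7155 kg/m³
  sample Q: M = 9.52×10⁻³
  sample J: M = 2.12×10⁻³
  sample C: M = 1.44×10⁻³
  sample G: M = 1.42×10⁻³
Highest index: sample Q.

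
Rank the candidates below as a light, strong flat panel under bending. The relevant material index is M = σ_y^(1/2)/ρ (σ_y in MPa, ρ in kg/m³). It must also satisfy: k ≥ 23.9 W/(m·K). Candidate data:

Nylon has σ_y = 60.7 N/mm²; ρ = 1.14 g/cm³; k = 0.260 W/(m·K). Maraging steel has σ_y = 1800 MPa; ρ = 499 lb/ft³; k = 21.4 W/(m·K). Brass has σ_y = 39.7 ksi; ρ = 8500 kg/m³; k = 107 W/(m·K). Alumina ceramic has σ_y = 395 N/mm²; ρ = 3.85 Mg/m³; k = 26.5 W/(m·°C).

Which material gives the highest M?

alumina ceramic

Screen on constraints: k ≥ 23.9 W/(m·K). Survivors: brass, alumina ceramic.
In SI units:
  brass: σ_y = 273.7 MPa, ρ = 8500 kg/m³
  alumina ceramic: σ_y = 395.0 MPa, ρ = 3850 kg/m³
  alumina ceramic: M = 5.16×10⁻³
  brass: M = 1.95×10⁻³
Highest index: alumina ceramic.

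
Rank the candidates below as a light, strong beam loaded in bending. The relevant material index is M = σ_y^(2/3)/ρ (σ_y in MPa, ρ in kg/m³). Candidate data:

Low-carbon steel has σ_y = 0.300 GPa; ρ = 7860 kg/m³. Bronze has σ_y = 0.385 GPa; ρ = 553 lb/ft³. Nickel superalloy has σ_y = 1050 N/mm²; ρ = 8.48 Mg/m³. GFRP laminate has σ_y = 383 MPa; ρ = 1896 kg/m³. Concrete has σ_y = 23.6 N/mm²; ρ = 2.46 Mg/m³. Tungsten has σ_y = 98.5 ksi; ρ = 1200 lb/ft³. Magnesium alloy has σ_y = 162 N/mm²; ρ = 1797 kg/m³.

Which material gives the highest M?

GFRP laminate

Putting every candidate on a common basis:
  low-carbon steel: σ_y = 300.0 MPa, ρ = 7860 kg/m³
  bronze: σ_y = 385.0 MPa, ρ = 8858 kg/m³
  nickel superalloy: σ_y = 1050 MPa, ρ = 8480 kg/m³
  GFRP laminate: σ_y = 383.0 MPa, ρ = 1896 kg/m³
  concrete: σ_y = 23.60 MPa, ρ = 2460 kg/m³
  tungsten: σ_y = 679.1 MPa, ρ = 19220 kg/m³
  magnesium alloy: σ_y = 162.0 MPa, ρ = 1797 kg/m³
  GFRP laminate: M = 27.8×10⁻³
  magnesium alloy: M = 16.5×10⁻³
  nickel superalloy: M = 12.2×10⁻³
  bronze: M = 5.97×10⁻³
  low-carbon steel: M = 5.70×10⁻³
  tungsten: M = 4.02×10⁻³
  concrete: M = 3.34×10⁻³
GFRP laminate ranks first.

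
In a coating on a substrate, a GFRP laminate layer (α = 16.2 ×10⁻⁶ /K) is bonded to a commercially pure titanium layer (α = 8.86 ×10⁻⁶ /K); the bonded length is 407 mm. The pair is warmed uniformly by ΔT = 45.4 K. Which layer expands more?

GFRP laminate

α(GFRP laminate) = 16.2×10⁻⁶/K vs α(commercially pure titanium) = 8.86×10⁻⁶/K.
Higher α expands more for the same ΔT: GFRP laminate.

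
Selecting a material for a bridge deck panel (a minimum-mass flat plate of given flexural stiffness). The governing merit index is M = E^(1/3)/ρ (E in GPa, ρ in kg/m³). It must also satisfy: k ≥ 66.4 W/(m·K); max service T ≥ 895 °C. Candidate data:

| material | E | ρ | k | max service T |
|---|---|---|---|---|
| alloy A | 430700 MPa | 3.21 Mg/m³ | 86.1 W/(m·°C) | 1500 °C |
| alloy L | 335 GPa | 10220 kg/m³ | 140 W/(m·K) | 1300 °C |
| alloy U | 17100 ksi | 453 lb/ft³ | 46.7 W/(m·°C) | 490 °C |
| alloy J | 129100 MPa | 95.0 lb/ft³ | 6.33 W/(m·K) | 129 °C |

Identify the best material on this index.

Screen on constraints: k ≥ 66.4 W/(m·K); max service T ≥ 895 °C. Survivors: alloy A, alloy L.
Convert each candidate to consistent units, then evaluate M:
  alloy A: E = 430.7 GPa, ρ = 3210 kg/m³
  alloy L: E = 335.0 GPa, ρ = 10220 kg/m³
  alloy A: M = 2.35×10⁻³
  alloy L: M = 0.680×10⁻³
Alloy A has the largest M.

alloy A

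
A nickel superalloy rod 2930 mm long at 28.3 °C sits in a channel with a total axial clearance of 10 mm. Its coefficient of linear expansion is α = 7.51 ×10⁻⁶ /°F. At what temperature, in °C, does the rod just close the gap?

281 °C

α = 7.51×10⁻⁶/°F × 9/5 = 13.5×10⁻⁶/K.
α·L₀·ΔT = 10.0 mm ⇒ ΔT = 10.0 / (13.5×10⁻⁶ × 2930.0) = 252.5 K.
T = 28.3 + 252.5 = 280.8 °C.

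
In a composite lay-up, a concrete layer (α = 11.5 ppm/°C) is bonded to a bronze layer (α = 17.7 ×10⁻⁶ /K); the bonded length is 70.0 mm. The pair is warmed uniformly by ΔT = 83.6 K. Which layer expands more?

α(concrete) = 11.5×10⁻⁶/K vs α(bronze) = 17.7×10⁻⁶/K.
Higher α expands more for the same ΔT: bronze.

bronze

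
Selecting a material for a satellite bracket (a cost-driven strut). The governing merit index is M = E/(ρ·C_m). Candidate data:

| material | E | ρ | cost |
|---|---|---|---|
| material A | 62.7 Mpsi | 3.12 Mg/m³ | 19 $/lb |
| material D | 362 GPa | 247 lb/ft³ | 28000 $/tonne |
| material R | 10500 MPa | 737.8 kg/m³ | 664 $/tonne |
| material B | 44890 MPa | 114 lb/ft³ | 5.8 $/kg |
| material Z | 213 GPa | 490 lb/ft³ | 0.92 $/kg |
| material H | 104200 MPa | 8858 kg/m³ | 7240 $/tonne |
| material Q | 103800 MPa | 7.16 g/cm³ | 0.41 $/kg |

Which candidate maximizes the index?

Normalizing units and computing the index:
  material A: E = 432.3 GPa, ρ = 3120 kg/m³, cost = 41.89 $/kg
  material D: E = 362.0 GPa, ρ = 3957 kg/m³, cost = 28.00 $/kg
  material R: E = 10.50 GPa, ρ = 737.8 kg/m³, cost = 0.6640 $/kg
  material B: E = 44.89 GPa, ρ = 1826 kg/m³, cost = 5.800 $/kg
  material Z: E = 213.0 GPa, ρ = 7849 kg/m³, cost = 0.9200 $/kg
  material H: E = 104.2 GPa, ρ = 8858 kg/m³, cost = 7.240 $/kg
  material Q: E = 103.8 GPa, ρ = 7160 kg/m³, cost = 0.4100 $/kg
  material Q: M = 35.4 MN·m per $
  material Z: M = 29.5 MN·m per $
  material R: M = 21.4 MN·m per $
  material B: M = 4.24 MN·m per $
  material A: M = 3.31 MN·m per $
  material D: M = 3.27 MN·m per $
  material H: M = 1.62 MN·m per $
The maximum is for material Q.

material Q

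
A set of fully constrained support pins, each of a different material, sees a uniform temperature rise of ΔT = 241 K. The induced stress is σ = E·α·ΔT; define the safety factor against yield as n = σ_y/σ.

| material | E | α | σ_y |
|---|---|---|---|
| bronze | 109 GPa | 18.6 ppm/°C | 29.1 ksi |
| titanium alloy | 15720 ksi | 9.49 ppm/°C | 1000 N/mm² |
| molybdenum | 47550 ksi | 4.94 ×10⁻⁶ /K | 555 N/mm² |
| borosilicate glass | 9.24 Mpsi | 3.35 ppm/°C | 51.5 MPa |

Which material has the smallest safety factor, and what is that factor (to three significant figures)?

bronze, n = 0.411

With everything in SI (GPa, ×10⁻⁶/K, MPa):
  bronze: E = 109.0, α = 18.6, σ_y = 200.6 → σ = 489 MPa, n = 0.411
  titanium alloy: E = 108.4, α = 9.49, σ_y = 1000 → σ = 248 MPa, n = 4.03
  molybdenum: E = 327.8, α = 4.94, σ_y = 555.0 → σ = 390 MPa, n = 1.42
  borosilicate glass: E = 63.71, α = 3.35, σ_y = 51.50 → σ = 51.4 MPa, n = 1.00
Smallest n: bronze with n = 0.411.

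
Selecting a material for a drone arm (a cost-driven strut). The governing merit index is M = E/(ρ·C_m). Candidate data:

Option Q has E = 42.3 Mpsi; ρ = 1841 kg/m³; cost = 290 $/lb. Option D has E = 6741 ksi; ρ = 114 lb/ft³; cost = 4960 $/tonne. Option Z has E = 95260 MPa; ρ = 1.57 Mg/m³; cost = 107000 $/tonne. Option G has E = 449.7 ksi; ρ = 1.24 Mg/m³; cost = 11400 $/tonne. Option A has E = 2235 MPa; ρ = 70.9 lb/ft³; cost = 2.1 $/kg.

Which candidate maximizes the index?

In SI units:
  option Q: E = 291.6 GPa, ρ = 1841 kg/m³, cost = 639.3 $/kg
  option D: E = 46.48 GPa, ρ = 1826 kg/m³, cost = 4.960 $/kg
  option Z: E = 95.26 GPa, ρ = 1570 kg/m³, cost = 107.0 $/kg
  option G: E = 3.101 GPa, ρ = 1240 kg/m³, cost = 11.40 $/kg
  option A: E = 2.235 GPa, ρ = 1136 kg/m³, cost = 2.100 $/kg
  option D: M = 5.13 MN·m per $
  option A: M = 0.937 MN·m per $
  option Z: M = 0.567 MN·m per $
  option Q: M = 0.248 MN·m per $
  option G: M = 0.219 MN·m per $
Option D ranks first.

option D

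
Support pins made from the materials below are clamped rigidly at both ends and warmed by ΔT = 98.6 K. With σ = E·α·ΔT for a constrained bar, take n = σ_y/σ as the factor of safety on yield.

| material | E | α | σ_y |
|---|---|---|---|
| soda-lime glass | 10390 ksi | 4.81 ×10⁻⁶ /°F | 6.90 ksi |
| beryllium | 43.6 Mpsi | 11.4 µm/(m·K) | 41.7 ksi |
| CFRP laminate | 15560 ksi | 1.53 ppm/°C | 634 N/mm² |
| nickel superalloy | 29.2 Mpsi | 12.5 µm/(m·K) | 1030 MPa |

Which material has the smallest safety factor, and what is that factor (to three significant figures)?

Converting E to GPa, α to ×10⁻⁶/K, σ_y to MPa, then σ and n for each:
  soda-lime glass: E = 71.64, α = 8.66, σ_y = 47.57 → σ = 61.2 MPa, n = 0.778
  beryllium: E = 300.6, α = 11.4, σ_y = 287.5 → σ = 338 MPa, n = 0.851
  CFRP laminate: E = 107.3, α = 1.53, σ_y = 634.0 → σ = 16.2 MPa, n = 39.2
  nickel superalloy: E = 201.3, α = 12.5, σ_y = 1030 → σ = 248 MPa, n = 4.15
Soda-lime glass has the lowest safety factor, n = 0.778.

soda-lime glass, n = 0.778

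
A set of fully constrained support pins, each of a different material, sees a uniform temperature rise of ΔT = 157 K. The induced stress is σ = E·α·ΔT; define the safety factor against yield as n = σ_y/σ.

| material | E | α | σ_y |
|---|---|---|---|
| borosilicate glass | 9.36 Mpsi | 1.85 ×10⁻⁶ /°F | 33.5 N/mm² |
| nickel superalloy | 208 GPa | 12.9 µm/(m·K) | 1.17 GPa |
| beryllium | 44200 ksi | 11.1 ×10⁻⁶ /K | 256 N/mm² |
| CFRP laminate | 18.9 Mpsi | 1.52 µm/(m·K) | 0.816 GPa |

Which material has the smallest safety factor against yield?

Converting E to GPa, α to ×10⁻⁶/K, σ_y to MPa, then σ and n for each:
  borosilicate glass: E = 64.53, α = 3.33, σ_y = 33.50 → σ = 33.7 MPa, n = 0.993
  nickel superalloy: E = 208.0, α = 12.9, σ_y = 1170 → σ = 421 MPa, n = 2.78
  beryllium: E = 304.7, α = 11.1, σ_y = 256.0 → σ = 531 MPa, n = 0.482
  CFRP laminate: E = 130.3, α = 1.52, σ_y = 816.0 → σ = 31.1 MPa, n = 26.2
The minimum is beryllium at n = 0.482.

beryllium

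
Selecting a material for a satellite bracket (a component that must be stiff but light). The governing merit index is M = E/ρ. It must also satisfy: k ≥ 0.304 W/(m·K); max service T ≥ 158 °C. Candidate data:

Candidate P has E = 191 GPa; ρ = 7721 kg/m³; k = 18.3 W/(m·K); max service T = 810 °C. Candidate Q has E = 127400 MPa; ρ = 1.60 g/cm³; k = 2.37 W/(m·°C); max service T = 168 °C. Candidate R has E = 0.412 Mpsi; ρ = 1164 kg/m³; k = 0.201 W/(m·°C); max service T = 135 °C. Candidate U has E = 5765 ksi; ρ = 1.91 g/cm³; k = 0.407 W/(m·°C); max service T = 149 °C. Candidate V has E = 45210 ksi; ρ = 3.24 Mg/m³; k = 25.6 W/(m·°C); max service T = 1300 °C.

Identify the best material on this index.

candidate V

Screen on constraints: k ≥ 0.304 W/(m·K); max service T ≥ 158 °C. Survivors: candidate P, candidate Q, candidate V.
Putting every candidate on a common basis:
  candidate P: E = 191.0 GPa, ρ = 7721 kg/m³
  candidate Q: E = 127.4 GPa, ρ = 1600 kg/m³
  candidate V: E = 311.7 GPa, ρ = 3240 kg/m³
  candidate V: M = 96.2 MN·m/kg
  candidate Q: M = 79.6 MN·m/kg
  candidate P: M = 24.7 MN·m/kg
Candidate V has the largest M.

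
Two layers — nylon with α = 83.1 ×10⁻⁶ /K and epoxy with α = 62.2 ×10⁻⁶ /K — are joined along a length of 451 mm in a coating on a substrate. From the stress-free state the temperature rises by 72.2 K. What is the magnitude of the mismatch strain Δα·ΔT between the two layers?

1.51×10⁻³

Δα = |83.1 − 62.2|×10⁻⁶/K = 20.9×10⁻⁶/K.
Mismatch strain = Δα·ΔT = 20.9×10⁻⁶ × 72.2 = 1.51×10⁻³.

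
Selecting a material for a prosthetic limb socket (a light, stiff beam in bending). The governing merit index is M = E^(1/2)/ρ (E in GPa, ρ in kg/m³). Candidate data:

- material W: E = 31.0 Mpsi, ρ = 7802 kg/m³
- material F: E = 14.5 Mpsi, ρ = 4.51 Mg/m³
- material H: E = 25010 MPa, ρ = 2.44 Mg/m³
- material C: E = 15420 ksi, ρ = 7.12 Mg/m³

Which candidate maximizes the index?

Convert each candidate to consistent units, then evaluate M:
  material W: E = 213.7 GPa, ρ = 7802 kg/m³
  material F: E = 99.97 GPa, ρ = 4510 kg/m³
  material H: E = 25.01 GPa, ρ = 2440 kg/m³
  material C: E = 106.3 GPa, ρ = 7120 kg/m³
  material F: M = 2.22×10⁻³
  material H: M = 2.05×10⁻³
  material W: M = 1.87×10⁻³
  material C: M = 1.45×10⁻³
Material F ranks first.

material F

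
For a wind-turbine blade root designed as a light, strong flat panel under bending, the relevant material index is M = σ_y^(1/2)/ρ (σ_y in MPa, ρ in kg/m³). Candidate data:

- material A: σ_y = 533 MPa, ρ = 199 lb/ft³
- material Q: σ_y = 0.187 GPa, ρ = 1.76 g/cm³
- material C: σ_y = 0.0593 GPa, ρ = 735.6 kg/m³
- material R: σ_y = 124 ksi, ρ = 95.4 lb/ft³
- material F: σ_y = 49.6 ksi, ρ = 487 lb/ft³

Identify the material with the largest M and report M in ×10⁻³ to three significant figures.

Normalizing units and computing the index:
  material A: σ_y = 533.0 MPa, ρ = 3188 kg/m³
  material Q: σ_y = 187.0 MPa, ρ = 1760 kg/m³
  material C: σ_y = 59.30 MPa, ρ = 735.6 kg/m³
  material R: σ_y = 855.0 MPa, ρ = 1528 kg/m³
  material F: σ_y = 342.0 MPa, ρ = 7801 kg/m³
  material R: M = 19.1×10⁻³
  material C: M = 10.5×10⁻³
  material Q: M = 7.77×10⁻³
  material A: M = 7.24×10⁻³
  material F: M = 2.37×10⁻³
Material R has the largest M.

material R, M = 19.1×10⁻³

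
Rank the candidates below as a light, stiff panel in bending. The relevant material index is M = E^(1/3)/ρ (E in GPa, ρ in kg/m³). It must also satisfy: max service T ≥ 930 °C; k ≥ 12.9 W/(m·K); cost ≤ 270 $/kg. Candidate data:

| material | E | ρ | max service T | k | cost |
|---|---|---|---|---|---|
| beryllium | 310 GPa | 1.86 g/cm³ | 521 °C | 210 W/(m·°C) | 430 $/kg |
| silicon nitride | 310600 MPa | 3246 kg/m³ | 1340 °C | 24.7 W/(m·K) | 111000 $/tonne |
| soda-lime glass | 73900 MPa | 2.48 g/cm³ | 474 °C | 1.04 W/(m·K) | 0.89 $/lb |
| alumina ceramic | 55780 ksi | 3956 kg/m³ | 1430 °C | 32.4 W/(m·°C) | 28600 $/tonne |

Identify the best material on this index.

silicon nitride

Screen on constraints: max service T ≥ 930 °C; k ≥ 12.9 W/(m·K); cost ≤ 270 $/kg. Survivors: silicon nitride, alumina ceramic.
Normalizing units and computing the index:
  silicon nitride: E = 310.6 GPa, ρ = 3246 kg/m³
  alumina ceramic: E = 384.6 GPa, ρ = 3956 kg/m³
  silicon nitride: M = 2.09×10⁻³
  alumina ceramic: M = 1.84×10⁻³
Highest index: silicon nitride.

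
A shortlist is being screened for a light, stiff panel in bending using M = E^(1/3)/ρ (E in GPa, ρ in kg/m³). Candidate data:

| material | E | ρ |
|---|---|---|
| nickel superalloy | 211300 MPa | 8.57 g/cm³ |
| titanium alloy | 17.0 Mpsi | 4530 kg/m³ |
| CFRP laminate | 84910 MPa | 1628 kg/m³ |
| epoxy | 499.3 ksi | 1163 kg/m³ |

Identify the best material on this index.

CFRP laminate

After converting to SI:
  nickel superalloy: E = 211.3 GPa, ρ = 8570 kg/m³
  titanium alloy: E = 117.2 GPa, ρ = 4530 kg/m³
  CFRP laminate: E = 84.91 GPa, ρ = 1628 kg/m³
  epoxy: E = 3.443 GPa, ρ = 1163 kg/m³
  CFRP laminate: M = 2.70×10⁻³
  epoxy: M = 1.30×10⁻³
  titanium alloy: M = 1.08×10⁻³
  nickel superalloy: M = 0.695×10⁻³
CFRP laminate has the largest M.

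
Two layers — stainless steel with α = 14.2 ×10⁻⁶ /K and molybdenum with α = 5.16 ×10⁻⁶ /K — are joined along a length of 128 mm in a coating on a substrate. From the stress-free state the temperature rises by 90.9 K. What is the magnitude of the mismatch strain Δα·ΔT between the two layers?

Δα = |14.2 − 5.16|×10⁻⁶/K = 9.04×10⁻⁶/K.
Mismatch strain = Δα·ΔT = 9.04×10⁻⁶ × 90.9 = 8.22×10⁻⁴.

8.22×10⁻⁴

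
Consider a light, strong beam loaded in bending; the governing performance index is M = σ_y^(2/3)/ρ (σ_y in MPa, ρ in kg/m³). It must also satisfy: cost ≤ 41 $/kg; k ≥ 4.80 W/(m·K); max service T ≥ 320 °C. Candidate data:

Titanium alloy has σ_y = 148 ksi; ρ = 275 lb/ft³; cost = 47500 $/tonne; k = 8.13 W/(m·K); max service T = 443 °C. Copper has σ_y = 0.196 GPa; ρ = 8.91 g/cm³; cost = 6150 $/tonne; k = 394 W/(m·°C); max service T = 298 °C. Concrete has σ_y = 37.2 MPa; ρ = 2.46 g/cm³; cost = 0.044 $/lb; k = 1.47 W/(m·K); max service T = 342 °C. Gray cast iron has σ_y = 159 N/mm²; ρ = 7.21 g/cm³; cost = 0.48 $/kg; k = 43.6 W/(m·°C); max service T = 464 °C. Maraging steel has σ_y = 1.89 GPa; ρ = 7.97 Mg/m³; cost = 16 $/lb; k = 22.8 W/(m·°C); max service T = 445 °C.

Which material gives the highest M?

Screen on constraints: cost ≤ 41 $/kg; k ≥ 4.80 W/(m·K); max service T ≥ 320 °C. Survivors: gray cast iron, maraging steel.
After converting to SI:
  gray cast iron: σ_y = 159.0 MPa, ρ = 7210 kg/m³
  maraging steel: σ_y = 1890 MPa, ρ = 7970 kg/m³
  maraging steel: M = 19.2×10⁻³
  gray cast iron: M = 4.07×10⁻³
Highest index: maraging steel.

maraging steel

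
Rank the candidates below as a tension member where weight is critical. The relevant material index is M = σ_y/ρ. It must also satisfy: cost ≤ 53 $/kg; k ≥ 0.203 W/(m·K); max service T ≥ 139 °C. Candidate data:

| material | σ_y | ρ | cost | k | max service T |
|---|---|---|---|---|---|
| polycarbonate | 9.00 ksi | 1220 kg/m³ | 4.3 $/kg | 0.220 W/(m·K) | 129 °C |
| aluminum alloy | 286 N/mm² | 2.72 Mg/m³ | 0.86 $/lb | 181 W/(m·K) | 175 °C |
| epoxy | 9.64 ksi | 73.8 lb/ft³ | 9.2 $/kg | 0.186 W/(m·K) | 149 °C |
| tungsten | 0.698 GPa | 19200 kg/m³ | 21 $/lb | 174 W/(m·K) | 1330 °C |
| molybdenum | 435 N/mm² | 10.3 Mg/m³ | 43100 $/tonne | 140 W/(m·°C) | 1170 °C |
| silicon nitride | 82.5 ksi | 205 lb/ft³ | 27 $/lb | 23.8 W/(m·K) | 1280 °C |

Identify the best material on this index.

Screen on constraints: cost ≤ 53 $/kg; k ≥ 0.203 W/(m·K); max service T ≥ 139 °C. Survivors: aluminum alloy, tungsten, molybdenum.
Putting every candidate on a common basis:
  aluminum alloy: σ_y = 286.0 MPa, ρ = 2720 kg/m³
  tungsten: σ_y = 698.0 MPa, ρ = 19200 kg/m³
  molybdenum: σ_y = 435.0 MPa, ρ = 10300 kg/m³
  aluminum alloy: M = 105 kN·m/kg
  molybdenum: M = 42.2 kN·m/kg
  tungsten: M = 36.4 kN·m/kg
Aluminum alloy ranks first.

aluminum alloy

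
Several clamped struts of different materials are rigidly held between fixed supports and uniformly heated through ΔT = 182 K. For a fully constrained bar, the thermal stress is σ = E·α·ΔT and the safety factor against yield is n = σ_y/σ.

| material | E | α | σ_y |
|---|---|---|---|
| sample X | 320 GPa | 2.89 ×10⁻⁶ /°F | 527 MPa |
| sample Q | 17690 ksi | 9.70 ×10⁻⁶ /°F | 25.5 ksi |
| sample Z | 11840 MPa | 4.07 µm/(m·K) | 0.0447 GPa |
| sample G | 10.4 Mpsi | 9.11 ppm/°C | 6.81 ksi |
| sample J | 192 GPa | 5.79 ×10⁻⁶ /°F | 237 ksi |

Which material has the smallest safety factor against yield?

With everything in SI (GPa, ×10⁻⁶/K, MPa):
  sample X: E = 320.0, α = 5.20, σ_y = 527.0 → σ = 303 MPa, n = 1.74
  sample Q: E = 122.0, α = 17.5, σ_y = 175.8 → σ = 388 MPa, n = 0.454
  sample Z: E = 11.84, α = 4.07, σ_y = 44.70 → σ = 8.77 MPa, n = 5.10
  sample G: E = 71.71, α = 9.11, σ_y = 46.95 → σ = 119 MPa, n = 0.395
  sample J: E = 192.0, α = 10.4, σ_y = 1634 → σ = 364 MPa, n = 4.49
Sample G has the lowest safety factor, n = 0.395.

sample G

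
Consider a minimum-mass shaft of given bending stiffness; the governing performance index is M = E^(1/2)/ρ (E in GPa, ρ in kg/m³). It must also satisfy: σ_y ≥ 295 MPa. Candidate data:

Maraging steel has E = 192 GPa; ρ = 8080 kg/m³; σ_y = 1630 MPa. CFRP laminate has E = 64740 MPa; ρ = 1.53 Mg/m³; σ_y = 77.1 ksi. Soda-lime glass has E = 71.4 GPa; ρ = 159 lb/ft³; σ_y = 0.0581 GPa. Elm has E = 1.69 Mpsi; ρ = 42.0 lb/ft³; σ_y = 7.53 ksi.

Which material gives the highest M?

CFRP laminate

Screen on constraints: σ_y ≥ 295 MPa. Survivors: maraging steel, CFRP laminate.
Normalizing units and computing the index:
  maraging steel: E = 192.0 GPa, ρ = 8080 kg/m³
  CFRP laminate: E = 64.74 GPa, ρ = 1530 kg/m³
  CFRP laminate: M = 5.26×10⁻³
  maraging steel: M = 1.71×10⁻³
CFRP laminate has the largest M.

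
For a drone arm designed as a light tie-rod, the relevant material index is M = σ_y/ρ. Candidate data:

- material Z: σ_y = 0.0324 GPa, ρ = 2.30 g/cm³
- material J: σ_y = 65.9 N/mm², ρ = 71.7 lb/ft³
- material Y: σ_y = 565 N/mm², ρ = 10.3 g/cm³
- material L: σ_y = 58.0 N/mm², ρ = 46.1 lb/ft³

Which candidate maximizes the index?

Putting every candidate on a common basis:
  material Z: σ_y = 32.40 MPa, ρ = 2300 kg/m³
  material J: σ_y = 65.90 MPa, ρ = 1149 kg/m³
  material Y: σ_y = 565.0 MPa, ρ = 10300 kg/m³
  material L: σ_y = 58.00 MPa, ρ = 738.5 kg/m³
  material L: M = 78.5 kN·m/kg
  material J: M = 57.4 kN·m/kg
  material Y: M = 54.9 kN·m/kg
  material Z: M = 14.1 kN·m/kg
Highest index: material L.

material L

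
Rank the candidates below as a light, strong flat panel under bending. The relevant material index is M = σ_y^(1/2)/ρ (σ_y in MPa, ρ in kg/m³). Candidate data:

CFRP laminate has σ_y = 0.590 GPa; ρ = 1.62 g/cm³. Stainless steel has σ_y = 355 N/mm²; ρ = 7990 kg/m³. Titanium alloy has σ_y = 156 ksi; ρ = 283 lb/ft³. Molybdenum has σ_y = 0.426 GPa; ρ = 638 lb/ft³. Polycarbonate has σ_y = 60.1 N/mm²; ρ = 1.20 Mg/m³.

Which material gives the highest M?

In SI units:
  CFRP laminate: σ_y = 590.0 MPa, ρ = 1620 kg/m³
  stainless steel: σ_y = 355.0 MPa, ρ = 7990 kg/m³
  titanium alloy: σ_y = 1076 MPa, ρ = 4533 kg/m³
  molybdenum: σ_y = 426.0 MPa, ρ = 10220 kg/m³
  polycarbonate: σ_y = 60.10 MPa, ρ = 1200 kg/m³
  CFRP laminate: M = 15.0×10⁻³
  titanium alloy: M = 7.23×10⁻³
  polycarbonate: M = 6.46×10⁻³
  stainless steel: M = 2.36×10⁻³
  molybdenum: M = 2.02×10⁻³
Highest index: CFRP laminate.

CFRP laminate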